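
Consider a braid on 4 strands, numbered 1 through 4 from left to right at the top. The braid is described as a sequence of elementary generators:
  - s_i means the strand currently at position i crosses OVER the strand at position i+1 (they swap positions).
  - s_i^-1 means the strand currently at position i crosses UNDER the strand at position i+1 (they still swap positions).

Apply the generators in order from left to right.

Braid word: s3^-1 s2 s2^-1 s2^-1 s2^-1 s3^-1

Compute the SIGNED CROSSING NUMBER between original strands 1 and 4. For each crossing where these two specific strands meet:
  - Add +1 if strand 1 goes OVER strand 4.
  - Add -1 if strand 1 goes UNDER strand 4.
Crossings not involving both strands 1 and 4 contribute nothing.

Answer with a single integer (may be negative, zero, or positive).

Answer: 0

Derivation:
Gen 1: crossing 3x4. Both 1&4? no. Sum: 0
Gen 2: crossing 2x4. Both 1&4? no. Sum: 0
Gen 3: crossing 4x2. Both 1&4? no. Sum: 0
Gen 4: crossing 2x4. Both 1&4? no. Sum: 0
Gen 5: crossing 4x2. Both 1&4? no. Sum: 0
Gen 6: crossing 4x3. Both 1&4? no. Sum: 0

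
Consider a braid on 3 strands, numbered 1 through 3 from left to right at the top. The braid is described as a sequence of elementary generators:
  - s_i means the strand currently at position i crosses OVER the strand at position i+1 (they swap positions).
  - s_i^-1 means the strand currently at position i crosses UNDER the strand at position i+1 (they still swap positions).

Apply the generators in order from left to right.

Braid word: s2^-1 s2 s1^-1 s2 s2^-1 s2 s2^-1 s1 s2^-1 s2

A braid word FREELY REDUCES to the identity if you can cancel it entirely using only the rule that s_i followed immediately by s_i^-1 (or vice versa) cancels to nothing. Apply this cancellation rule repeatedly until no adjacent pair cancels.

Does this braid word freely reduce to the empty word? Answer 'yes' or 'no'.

Answer: yes

Derivation:
Gen 1 (s2^-1): push. Stack: [s2^-1]
Gen 2 (s2): cancels prior s2^-1. Stack: []
Gen 3 (s1^-1): push. Stack: [s1^-1]
Gen 4 (s2): push. Stack: [s1^-1 s2]
Gen 5 (s2^-1): cancels prior s2. Stack: [s1^-1]
Gen 6 (s2): push. Stack: [s1^-1 s2]
Gen 7 (s2^-1): cancels prior s2. Stack: [s1^-1]
Gen 8 (s1): cancels prior s1^-1. Stack: []
Gen 9 (s2^-1): push. Stack: [s2^-1]
Gen 10 (s2): cancels prior s2^-1. Stack: []
Reduced word: (empty)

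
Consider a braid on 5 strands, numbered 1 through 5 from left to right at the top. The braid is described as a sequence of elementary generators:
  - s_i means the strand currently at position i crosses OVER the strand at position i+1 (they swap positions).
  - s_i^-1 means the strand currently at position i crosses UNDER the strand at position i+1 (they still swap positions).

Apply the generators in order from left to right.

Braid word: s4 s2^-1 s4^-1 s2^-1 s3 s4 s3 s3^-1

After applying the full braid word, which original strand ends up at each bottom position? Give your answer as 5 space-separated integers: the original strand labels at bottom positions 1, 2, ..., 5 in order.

Gen 1 (s4): strand 4 crosses over strand 5. Perm now: [1 2 3 5 4]
Gen 2 (s2^-1): strand 2 crosses under strand 3. Perm now: [1 3 2 5 4]
Gen 3 (s4^-1): strand 5 crosses under strand 4. Perm now: [1 3 2 4 5]
Gen 4 (s2^-1): strand 3 crosses under strand 2. Perm now: [1 2 3 4 5]
Gen 5 (s3): strand 3 crosses over strand 4. Perm now: [1 2 4 3 5]
Gen 6 (s4): strand 3 crosses over strand 5. Perm now: [1 2 4 5 3]
Gen 7 (s3): strand 4 crosses over strand 5. Perm now: [1 2 5 4 3]
Gen 8 (s3^-1): strand 5 crosses under strand 4. Perm now: [1 2 4 5 3]

Answer: 1 2 4 5 3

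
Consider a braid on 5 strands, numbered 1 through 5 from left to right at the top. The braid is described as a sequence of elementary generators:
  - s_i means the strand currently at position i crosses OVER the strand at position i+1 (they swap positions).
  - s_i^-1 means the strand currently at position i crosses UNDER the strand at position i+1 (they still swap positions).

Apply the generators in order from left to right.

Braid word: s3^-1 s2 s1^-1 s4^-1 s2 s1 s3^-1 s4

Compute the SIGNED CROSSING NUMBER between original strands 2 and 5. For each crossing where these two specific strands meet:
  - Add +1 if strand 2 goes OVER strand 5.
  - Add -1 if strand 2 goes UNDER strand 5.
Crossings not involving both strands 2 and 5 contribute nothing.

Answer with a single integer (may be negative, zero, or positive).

Answer: 0

Derivation:
Gen 1: crossing 3x4. Both 2&5? no. Sum: 0
Gen 2: crossing 2x4. Both 2&5? no. Sum: 0
Gen 3: crossing 1x4. Both 2&5? no. Sum: 0
Gen 4: crossing 3x5. Both 2&5? no. Sum: 0
Gen 5: crossing 1x2. Both 2&5? no. Sum: 0
Gen 6: crossing 4x2. Both 2&5? no. Sum: 0
Gen 7: crossing 1x5. Both 2&5? no. Sum: 0
Gen 8: crossing 1x3. Both 2&5? no. Sum: 0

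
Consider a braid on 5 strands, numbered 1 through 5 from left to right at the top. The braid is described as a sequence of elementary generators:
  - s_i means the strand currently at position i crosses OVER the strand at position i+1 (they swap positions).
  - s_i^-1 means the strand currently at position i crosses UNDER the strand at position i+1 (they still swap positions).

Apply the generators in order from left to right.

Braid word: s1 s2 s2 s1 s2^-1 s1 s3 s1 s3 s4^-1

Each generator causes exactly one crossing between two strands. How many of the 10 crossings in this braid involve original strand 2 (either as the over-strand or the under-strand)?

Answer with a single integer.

Answer: 5

Derivation:
Gen 1: crossing 1x2. Involves strand 2? yes. Count so far: 1
Gen 2: crossing 1x3. Involves strand 2? no. Count so far: 1
Gen 3: crossing 3x1. Involves strand 2? no. Count so far: 1
Gen 4: crossing 2x1. Involves strand 2? yes. Count so far: 2
Gen 5: crossing 2x3. Involves strand 2? yes. Count so far: 3
Gen 6: crossing 1x3. Involves strand 2? no. Count so far: 3
Gen 7: crossing 2x4. Involves strand 2? yes. Count so far: 4
Gen 8: crossing 3x1. Involves strand 2? no. Count so far: 4
Gen 9: crossing 4x2. Involves strand 2? yes. Count so far: 5
Gen 10: crossing 4x5. Involves strand 2? no. Count so far: 5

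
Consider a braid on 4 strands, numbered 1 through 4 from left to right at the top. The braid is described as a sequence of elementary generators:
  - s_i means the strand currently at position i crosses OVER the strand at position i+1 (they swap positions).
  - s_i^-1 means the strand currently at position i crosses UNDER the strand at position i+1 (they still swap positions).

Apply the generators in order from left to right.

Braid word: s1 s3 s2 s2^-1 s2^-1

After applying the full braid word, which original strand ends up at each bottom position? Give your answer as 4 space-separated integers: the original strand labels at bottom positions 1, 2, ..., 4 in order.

Answer: 2 4 1 3

Derivation:
Gen 1 (s1): strand 1 crosses over strand 2. Perm now: [2 1 3 4]
Gen 2 (s3): strand 3 crosses over strand 4. Perm now: [2 1 4 3]
Gen 3 (s2): strand 1 crosses over strand 4. Perm now: [2 4 1 3]
Gen 4 (s2^-1): strand 4 crosses under strand 1. Perm now: [2 1 4 3]
Gen 5 (s2^-1): strand 1 crosses under strand 4. Perm now: [2 4 1 3]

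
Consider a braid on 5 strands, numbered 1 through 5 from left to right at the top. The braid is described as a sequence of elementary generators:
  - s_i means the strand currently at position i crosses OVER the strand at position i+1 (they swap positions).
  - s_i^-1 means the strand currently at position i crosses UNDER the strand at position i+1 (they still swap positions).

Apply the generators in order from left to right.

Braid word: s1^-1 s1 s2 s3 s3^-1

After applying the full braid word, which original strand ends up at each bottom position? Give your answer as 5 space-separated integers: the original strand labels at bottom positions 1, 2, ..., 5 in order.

Answer: 1 3 2 4 5

Derivation:
Gen 1 (s1^-1): strand 1 crosses under strand 2. Perm now: [2 1 3 4 5]
Gen 2 (s1): strand 2 crosses over strand 1. Perm now: [1 2 3 4 5]
Gen 3 (s2): strand 2 crosses over strand 3. Perm now: [1 3 2 4 5]
Gen 4 (s3): strand 2 crosses over strand 4. Perm now: [1 3 4 2 5]
Gen 5 (s3^-1): strand 4 crosses under strand 2. Perm now: [1 3 2 4 5]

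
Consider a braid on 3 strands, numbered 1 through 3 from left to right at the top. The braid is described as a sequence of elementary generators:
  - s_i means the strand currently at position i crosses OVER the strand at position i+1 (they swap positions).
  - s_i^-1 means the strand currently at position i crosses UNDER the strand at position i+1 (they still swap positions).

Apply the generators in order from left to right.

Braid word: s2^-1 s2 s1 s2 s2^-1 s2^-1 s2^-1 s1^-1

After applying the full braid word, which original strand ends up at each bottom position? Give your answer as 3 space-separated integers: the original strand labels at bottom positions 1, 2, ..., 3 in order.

Gen 1 (s2^-1): strand 2 crosses under strand 3. Perm now: [1 3 2]
Gen 2 (s2): strand 3 crosses over strand 2. Perm now: [1 2 3]
Gen 3 (s1): strand 1 crosses over strand 2. Perm now: [2 1 3]
Gen 4 (s2): strand 1 crosses over strand 3. Perm now: [2 3 1]
Gen 5 (s2^-1): strand 3 crosses under strand 1. Perm now: [2 1 3]
Gen 6 (s2^-1): strand 1 crosses under strand 3. Perm now: [2 3 1]
Gen 7 (s2^-1): strand 3 crosses under strand 1. Perm now: [2 1 3]
Gen 8 (s1^-1): strand 2 crosses under strand 1. Perm now: [1 2 3]

Answer: 1 2 3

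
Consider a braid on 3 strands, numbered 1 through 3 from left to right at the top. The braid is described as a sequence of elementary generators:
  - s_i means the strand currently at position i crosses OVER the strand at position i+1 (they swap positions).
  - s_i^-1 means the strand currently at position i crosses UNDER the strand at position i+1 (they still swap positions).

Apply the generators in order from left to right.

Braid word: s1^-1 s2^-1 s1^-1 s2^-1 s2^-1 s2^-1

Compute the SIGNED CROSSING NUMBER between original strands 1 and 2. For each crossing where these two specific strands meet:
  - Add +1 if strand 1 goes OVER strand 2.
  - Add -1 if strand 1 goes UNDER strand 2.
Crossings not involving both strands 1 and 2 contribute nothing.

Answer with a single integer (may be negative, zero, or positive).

Answer: 0

Derivation:
Gen 1: 1 under 2. Both 1&2? yes. Contrib: -1. Sum: -1
Gen 2: crossing 1x3. Both 1&2? no. Sum: -1
Gen 3: crossing 2x3. Both 1&2? no. Sum: -1
Gen 4: 2 under 1. Both 1&2? yes. Contrib: +1. Sum: 0
Gen 5: 1 under 2. Both 1&2? yes. Contrib: -1. Sum: -1
Gen 6: 2 under 1. Both 1&2? yes. Contrib: +1. Sum: 0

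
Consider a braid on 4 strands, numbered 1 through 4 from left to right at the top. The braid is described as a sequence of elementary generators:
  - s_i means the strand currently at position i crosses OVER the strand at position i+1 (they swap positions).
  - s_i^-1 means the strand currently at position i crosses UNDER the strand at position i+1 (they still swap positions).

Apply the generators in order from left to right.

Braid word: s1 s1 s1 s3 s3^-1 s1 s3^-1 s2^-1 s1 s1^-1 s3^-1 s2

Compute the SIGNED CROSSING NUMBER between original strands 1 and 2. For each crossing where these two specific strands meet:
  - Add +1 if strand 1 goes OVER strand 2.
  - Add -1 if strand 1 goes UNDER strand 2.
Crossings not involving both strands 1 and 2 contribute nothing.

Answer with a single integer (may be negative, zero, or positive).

Gen 1: 1 over 2. Both 1&2? yes. Contrib: +1. Sum: 1
Gen 2: 2 over 1. Both 1&2? yes. Contrib: -1. Sum: 0
Gen 3: 1 over 2. Both 1&2? yes. Contrib: +1. Sum: 1
Gen 4: crossing 3x4. Both 1&2? no. Sum: 1
Gen 5: crossing 4x3. Both 1&2? no. Sum: 1
Gen 6: 2 over 1. Both 1&2? yes. Contrib: -1. Sum: 0
Gen 7: crossing 3x4. Both 1&2? no. Sum: 0
Gen 8: crossing 2x4. Both 1&2? no. Sum: 0
Gen 9: crossing 1x4. Both 1&2? no. Sum: 0
Gen 10: crossing 4x1. Both 1&2? no. Sum: 0
Gen 11: crossing 2x3. Both 1&2? no. Sum: 0
Gen 12: crossing 4x3. Both 1&2? no. Sum: 0

Answer: 0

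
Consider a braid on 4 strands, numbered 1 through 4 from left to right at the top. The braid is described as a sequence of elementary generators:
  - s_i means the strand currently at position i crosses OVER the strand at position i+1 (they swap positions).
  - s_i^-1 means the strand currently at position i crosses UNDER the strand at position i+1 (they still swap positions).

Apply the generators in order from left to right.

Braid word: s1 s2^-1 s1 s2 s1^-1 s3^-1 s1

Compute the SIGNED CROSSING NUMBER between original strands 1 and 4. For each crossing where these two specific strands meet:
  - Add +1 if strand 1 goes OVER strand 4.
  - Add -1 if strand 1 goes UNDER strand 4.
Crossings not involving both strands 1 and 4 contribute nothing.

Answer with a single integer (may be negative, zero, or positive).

Gen 1: crossing 1x2. Both 1&4? no. Sum: 0
Gen 2: crossing 1x3. Both 1&4? no. Sum: 0
Gen 3: crossing 2x3. Both 1&4? no. Sum: 0
Gen 4: crossing 2x1. Both 1&4? no. Sum: 0
Gen 5: crossing 3x1. Both 1&4? no. Sum: 0
Gen 6: crossing 2x4. Both 1&4? no. Sum: 0
Gen 7: crossing 1x3. Both 1&4? no. Sum: 0

Answer: 0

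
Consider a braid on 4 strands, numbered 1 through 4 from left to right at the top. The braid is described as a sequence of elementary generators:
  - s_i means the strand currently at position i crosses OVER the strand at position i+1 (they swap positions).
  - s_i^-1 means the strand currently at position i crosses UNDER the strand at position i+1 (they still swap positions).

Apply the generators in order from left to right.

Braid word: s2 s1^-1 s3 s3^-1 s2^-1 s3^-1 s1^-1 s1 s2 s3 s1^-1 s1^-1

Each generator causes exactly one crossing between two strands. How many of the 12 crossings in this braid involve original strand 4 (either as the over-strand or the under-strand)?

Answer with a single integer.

Gen 1: crossing 2x3. Involves strand 4? no. Count so far: 0
Gen 2: crossing 1x3. Involves strand 4? no. Count so far: 0
Gen 3: crossing 2x4. Involves strand 4? yes. Count so far: 1
Gen 4: crossing 4x2. Involves strand 4? yes. Count so far: 2
Gen 5: crossing 1x2. Involves strand 4? no. Count so far: 2
Gen 6: crossing 1x4. Involves strand 4? yes. Count so far: 3
Gen 7: crossing 3x2. Involves strand 4? no. Count so far: 3
Gen 8: crossing 2x3. Involves strand 4? no. Count so far: 3
Gen 9: crossing 2x4. Involves strand 4? yes. Count so far: 4
Gen 10: crossing 2x1. Involves strand 4? no. Count so far: 4
Gen 11: crossing 3x4. Involves strand 4? yes. Count so far: 5
Gen 12: crossing 4x3. Involves strand 4? yes. Count so far: 6

Answer: 6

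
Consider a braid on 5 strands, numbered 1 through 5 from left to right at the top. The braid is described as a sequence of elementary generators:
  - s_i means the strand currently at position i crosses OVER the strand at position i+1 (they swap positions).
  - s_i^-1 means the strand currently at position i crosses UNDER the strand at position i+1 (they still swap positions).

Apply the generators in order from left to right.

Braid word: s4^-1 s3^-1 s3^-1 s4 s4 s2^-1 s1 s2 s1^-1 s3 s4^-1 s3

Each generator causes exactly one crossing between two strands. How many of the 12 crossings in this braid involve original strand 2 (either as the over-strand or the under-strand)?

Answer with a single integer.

Answer: 3

Derivation:
Gen 1: crossing 4x5. Involves strand 2? no. Count so far: 0
Gen 2: crossing 3x5. Involves strand 2? no. Count so far: 0
Gen 3: crossing 5x3. Involves strand 2? no. Count so far: 0
Gen 4: crossing 5x4. Involves strand 2? no. Count so far: 0
Gen 5: crossing 4x5. Involves strand 2? no. Count so far: 0
Gen 6: crossing 2x3. Involves strand 2? yes. Count so far: 1
Gen 7: crossing 1x3. Involves strand 2? no. Count so far: 1
Gen 8: crossing 1x2. Involves strand 2? yes. Count so far: 2
Gen 9: crossing 3x2. Involves strand 2? yes. Count so far: 3
Gen 10: crossing 1x5. Involves strand 2? no. Count so far: 3
Gen 11: crossing 1x4. Involves strand 2? no. Count so far: 3
Gen 12: crossing 5x4. Involves strand 2? no. Count so far: 3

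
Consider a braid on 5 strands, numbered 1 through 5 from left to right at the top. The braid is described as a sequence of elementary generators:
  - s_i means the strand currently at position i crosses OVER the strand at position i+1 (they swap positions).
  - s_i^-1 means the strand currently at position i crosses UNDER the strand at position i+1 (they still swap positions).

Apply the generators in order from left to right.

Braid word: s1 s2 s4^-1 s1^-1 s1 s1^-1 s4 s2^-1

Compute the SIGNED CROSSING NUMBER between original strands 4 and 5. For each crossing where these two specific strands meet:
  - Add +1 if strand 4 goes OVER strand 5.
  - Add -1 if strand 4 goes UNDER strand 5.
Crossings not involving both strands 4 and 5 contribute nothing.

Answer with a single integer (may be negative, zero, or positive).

Answer: -2

Derivation:
Gen 1: crossing 1x2. Both 4&5? no. Sum: 0
Gen 2: crossing 1x3. Both 4&5? no. Sum: 0
Gen 3: 4 under 5. Both 4&5? yes. Contrib: -1. Sum: -1
Gen 4: crossing 2x3. Both 4&5? no. Sum: -1
Gen 5: crossing 3x2. Both 4&5? no. Sum: -1
Gen 6: crossing 2x3. Both 4&5? no. Sum: -1
Gen 7: 5 over 4. Both 4&5? yes. Contrib: -1. Sum: -2
Gen 8: crossing 2x1. Both 4&5? no. Sum: -2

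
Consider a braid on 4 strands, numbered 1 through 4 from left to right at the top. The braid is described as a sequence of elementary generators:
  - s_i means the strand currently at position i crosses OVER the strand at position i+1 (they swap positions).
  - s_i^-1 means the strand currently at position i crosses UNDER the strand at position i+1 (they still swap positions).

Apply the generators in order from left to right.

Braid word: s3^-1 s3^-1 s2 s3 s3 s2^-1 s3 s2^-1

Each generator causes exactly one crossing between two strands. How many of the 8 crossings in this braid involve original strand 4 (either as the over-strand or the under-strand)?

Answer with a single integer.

Gen 1: crossing 3x4. Involves strand 4? yes. Count so far: 1
Gen 2: crossing 4x3. Involves strand 4? yes. Count so far: 2
Gen 3: crossing 2x3. Involves strand 4? no. Count so far: 2
Gen 4: crossing 2x4. Involves strand 4? yes. Count so far: 3
Gen 5: crossing 4x2. Involves strand 4? yes. Count so far: 4
Gen 6: crossing 3x2. Involves strand 4? no. Count so far: 4
Gen 7: crossing 3x4. Involves strand 4? yes. Count so far: 5
Gen 8: crossing 2x4. Involves strand 4? yes. Count so far: 6

Answer: 6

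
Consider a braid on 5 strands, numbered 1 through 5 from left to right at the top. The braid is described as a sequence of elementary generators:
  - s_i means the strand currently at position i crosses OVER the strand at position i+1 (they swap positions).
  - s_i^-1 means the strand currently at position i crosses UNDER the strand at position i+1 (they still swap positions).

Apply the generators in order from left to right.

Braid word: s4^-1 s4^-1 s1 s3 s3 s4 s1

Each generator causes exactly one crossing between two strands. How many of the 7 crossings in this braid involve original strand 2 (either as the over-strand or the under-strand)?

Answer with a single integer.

Answer: 2

Derivation:
Gen 1: crossing 4x5. Involves strand 2? no. Count so far: 0
Gen 2: crossing 5x4. Involves strand 2? no. Count so far: 0
Gen 3: crossing 1x2. Involves strand 2? yes. Count so far: 1
Gen 4: crossing 3x4. Involves strand 2? no. Count so far: 1
Gen 5: crossing 4x3. Involves strand 2? no. Count so far: 1
Gen 6: crossing 4x5. Involves strand 2? no. Count so far: 1
Gen 7: crossing 2x1. Involves strand 2? yes. Count so far: 2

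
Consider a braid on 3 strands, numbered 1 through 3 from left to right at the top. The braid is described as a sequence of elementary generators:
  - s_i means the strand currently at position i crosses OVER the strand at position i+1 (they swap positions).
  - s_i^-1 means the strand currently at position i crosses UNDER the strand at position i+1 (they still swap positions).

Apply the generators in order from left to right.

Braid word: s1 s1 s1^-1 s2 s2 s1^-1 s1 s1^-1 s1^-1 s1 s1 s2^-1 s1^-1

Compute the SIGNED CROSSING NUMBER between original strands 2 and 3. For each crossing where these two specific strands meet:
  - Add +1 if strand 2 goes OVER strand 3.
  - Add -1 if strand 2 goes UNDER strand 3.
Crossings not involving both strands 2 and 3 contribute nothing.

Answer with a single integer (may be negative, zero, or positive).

Gen 1: crossing 1x2. Both 2&3? no. Sum: 0
Gen 2: crossing 2x1. Both 2&3? no. Sum: 0
Gen 3: crossing 1x2. Both 2&3? no. Sum: 0
Gen 4: crossing 1x3. Both 2&3? no. Sum: 0
Gen 5: crossing 3x1. Both 2&3? no. Sum: 0
Gen 6: crossing 2x1. Both 2&3? no. Sum: 0
Gen 7: crossing 1x2. Both 2&3? no. Sum: 0
Gen 8: crossing 2x1. Both 2&3? no. Sum: 0
Gen 9: crossing 1x2. Both 2&3? no. Sum: 0
Gen 10: crossing 2x1. Both 2&3? no. Sum: 0
Gen 11: crossing 1x2. Both 2&3? no. Sum: 0
Gen 12: crossing 1x3. Both 2&3? no. Sum: 0
Gen 13: 2 under 3. Both 2&3? yes. Contrib: -1. Sum: -1

Answer: -1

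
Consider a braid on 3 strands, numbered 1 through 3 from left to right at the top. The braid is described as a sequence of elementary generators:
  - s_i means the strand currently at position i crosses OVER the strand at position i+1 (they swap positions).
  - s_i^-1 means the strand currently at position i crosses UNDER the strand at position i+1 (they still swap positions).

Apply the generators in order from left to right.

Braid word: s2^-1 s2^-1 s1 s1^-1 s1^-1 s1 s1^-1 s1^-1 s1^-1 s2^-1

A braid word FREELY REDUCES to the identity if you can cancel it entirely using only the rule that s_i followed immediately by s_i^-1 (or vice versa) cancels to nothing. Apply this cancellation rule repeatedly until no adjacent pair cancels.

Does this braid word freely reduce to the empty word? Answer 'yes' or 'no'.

Gen 1 (s2^-1): push. Stack: [s2^-1]
Gen 2 (s2^-1): push. Stack: [s2^-1 s2^-1]
Gen 3 (s1): push. Stack: [s2^-1 s2^-1 s1]
Gen 4 (s1^-1): cancels prior s1. Stack: [s2^-1 s2^-1]
Gen 5 (s1^-1): push. Stack: [s2^-1 s2^-1 s1^-1]
Gen 6 (s1): cancels prior s1^-1. Stack: [s2^-1 s2^-1]
Gen 7 (s1^-1): push. Stack: [s2^-1 s2^-1 s1^-1]
Gen 8 (s1^-1): push. Stack: [s2^-1 s2^-1 s1^-1 s1^-1]
Gen 9 (s1^-1): push. Stack: [s2^-1 s2^-1 s1^-1 s1^-1 s1^-1]
Gen 10 (s2^-1): push. Stack: [s2^-1 s2^-1 s1^-1 s1^-1 s1^-1 s2^-1]
Reduced word: s2^-1 s2^-1 s1^-1 s1^-1 s1^-1 s2^-1

Answer: no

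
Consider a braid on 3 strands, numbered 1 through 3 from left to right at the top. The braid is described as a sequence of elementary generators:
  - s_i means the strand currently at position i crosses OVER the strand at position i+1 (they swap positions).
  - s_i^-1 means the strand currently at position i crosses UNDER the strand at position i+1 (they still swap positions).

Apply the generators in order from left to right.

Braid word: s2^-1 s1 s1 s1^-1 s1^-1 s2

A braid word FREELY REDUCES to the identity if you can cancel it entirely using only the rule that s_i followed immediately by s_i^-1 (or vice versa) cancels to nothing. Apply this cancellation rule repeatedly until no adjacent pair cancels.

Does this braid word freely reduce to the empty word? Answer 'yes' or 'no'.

Gen 1 (s2^-1): push. Stack: [s2^-1]
Gen 2 (s1): push. Stack: [s2^-1 s1]
Gen 3 (s1): push. Stack: [s2^-1 s1 s1]
Gen 4 (s1^-1): cancels prior s1. Stack: [s2^-1 s1]
Gen 5 (s1^-1): cancels prior s1. Stack: [s2^-1]
Gen 6 (s2): cancels prior s2^-1. Stack: []
Reduced word: (empty)

Answer: yes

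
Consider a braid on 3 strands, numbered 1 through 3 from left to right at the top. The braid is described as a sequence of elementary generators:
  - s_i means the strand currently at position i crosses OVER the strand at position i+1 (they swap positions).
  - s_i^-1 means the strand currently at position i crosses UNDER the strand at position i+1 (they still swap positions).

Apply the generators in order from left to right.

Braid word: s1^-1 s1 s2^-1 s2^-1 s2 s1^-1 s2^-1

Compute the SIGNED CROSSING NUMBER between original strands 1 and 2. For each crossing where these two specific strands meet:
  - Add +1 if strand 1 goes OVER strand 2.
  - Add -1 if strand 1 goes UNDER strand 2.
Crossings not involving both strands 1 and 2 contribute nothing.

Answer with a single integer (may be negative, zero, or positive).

Gen 1: 1 under 2. Both 1&2? yes. Contrib: -1. Sum: -1
Gen 2: 2 over 1. Both 1&2? yes. Contrib: -1. Sum: -2
Gen 3: crossing 2x3. Both 1&2? no. Sum: -2
Gen 4: crossing 3x2. Both 1&2? no. Sum: -2
Gen 5: crossing 2x3. Both 1&2? no. Sum: -2
Gen 6: crossing 1x3. Both 1&2? no. Sum: -2
Gen 7: 1 under 2. Both 1&2? yes. Contrib: -1. Sum: -3

Answer: -3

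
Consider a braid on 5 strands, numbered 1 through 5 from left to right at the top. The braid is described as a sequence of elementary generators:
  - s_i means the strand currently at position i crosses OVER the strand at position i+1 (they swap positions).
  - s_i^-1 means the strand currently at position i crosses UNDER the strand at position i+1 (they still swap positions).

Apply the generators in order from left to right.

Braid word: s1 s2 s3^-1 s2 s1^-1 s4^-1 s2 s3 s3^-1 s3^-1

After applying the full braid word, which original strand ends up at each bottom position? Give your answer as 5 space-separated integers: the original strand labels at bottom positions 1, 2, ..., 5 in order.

Gen 1 (s1): strand 1 crosses over strand 2. Perm now: [2 1 3 4 5]
Gen 2 (s2): strand 1 crosses over strand 3. Perm now: [2 3 1 4 5]
Gen 3 (s3^-1): strand 1 crosses under strand 4. Perm now: [2 3 4 1 5]
Gen 4 (s2): strand 3 crosses over strand 4. Perm now: [2 4 3 1 5]
Gen 5 (s1^-1): strand 2 crosses under strand 4. Perm now: [4 2 3 1 5]
Gen 6 (s4^-1): strand 1 crosses under strand 5. Perm now: [4 2 3 5 1]
Gen 7 (s2): strand 2 crosses over strand 3. Perm now: [4 3 2 5 1]
Gen 8 (s3): strand 2 crosses over strand 5. Perm now: [4 3 5 2 1]
Gen 9 (s3^-1): strand 5 crosses under strand 2. Perm now: [4 3 2 5 1]
Gen 10 (s3^-1): strand 2 crosses under strand 5. Perm now: [4 3 5 2 1]

Answer: 4 3 5 2 1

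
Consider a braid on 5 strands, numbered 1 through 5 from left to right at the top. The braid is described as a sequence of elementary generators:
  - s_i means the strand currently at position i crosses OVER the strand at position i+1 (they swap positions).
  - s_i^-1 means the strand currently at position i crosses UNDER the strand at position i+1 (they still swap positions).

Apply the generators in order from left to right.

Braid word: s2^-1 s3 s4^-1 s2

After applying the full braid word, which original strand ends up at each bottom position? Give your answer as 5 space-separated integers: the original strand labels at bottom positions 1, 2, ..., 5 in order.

Answer: 1 4 3 5 2

Derivation:
Gen 1 (s2^-1): strand 2 crosses under strand 3. Perm now: [1 3 2 4 5]
Gen 2 (s3): strand 2 crosses over strand 4. Perm now: [1 3 4 2 5]
Gen 3 (s4^-1): strand 2 crosses under strand 5. Perm now: [1 3 4 5 2]
Gen 4 (s2): strand 3 crosses over strand 4. Perm now: [1 4 3 5 2]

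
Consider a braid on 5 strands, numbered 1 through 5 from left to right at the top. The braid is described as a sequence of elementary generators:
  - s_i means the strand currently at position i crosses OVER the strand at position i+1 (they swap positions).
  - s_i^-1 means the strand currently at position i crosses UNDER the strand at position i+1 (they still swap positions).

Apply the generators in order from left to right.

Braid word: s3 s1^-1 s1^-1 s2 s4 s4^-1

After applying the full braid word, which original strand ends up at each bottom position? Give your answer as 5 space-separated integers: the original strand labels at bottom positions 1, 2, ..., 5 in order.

Gen 1 (s3): strand 3 crosses over strand 4. Perm now: [1 2 4 3 5]
Gen 2 (s1^-1): strand 1 crosses under strand 2. Perm now: [2 1 4 3 5]
Gen 3 (s1^-1): strand 2 crosses under strand 1. Perm now: [1 2 4 3 5]
Gen 4 (s2): strand 2 crosses over strand 4. Perm now: [1 4 2 3 5]
Gen 5 (s4): strand 3 crosses over strand 5. Perm now: [1 4 2 5 3]
Gen 6 (s4^-1): strand 5 crosses under strand 3. Perm now: [1 4 2 3 5]

Answer: 1 4 2 3 5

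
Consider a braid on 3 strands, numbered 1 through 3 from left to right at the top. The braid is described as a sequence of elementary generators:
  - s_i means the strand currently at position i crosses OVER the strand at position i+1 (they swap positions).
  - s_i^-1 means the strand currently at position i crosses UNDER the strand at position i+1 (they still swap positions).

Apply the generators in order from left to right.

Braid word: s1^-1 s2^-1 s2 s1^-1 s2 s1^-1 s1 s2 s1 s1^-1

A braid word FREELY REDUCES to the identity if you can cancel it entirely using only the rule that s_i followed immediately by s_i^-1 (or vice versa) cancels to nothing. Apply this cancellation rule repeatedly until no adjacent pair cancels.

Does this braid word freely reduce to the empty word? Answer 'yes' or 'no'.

Gen 1 (s1^-1): push. Stack: [s1^-1]
Gen 2 (s2^-1): push. Stack: [s1^-1 s2^-1]
Gen 3 (s2): cancels prior s2^-1. Stack: [s1^-1]
Gen 4 (s1^-1): push. Stack: [s1^-1 s1^-1]
Gen 5 (s2): push. Stack: [s1^-1 s1^-1 s2]
Gen 6 (s1^-1): push. Stack: [s1^-1 s1^-1 s2 s1^-1]
Gen 7 (s1): cancels prior s1^-1. Stack: [s1^-1 s1^-1 s2]
Gen 8 (s2): push. Stack: [s1^-1 s1^-1 s2 s2]
Gen 9 (s1): push. Stack: [s1^-1 s1^-1 s2 s2 s1]
Gen 10 (s1^-1): cancels prior s1. Stack: [s1^-1 s1^-1 s2 s2]
Reduced word: s1^-1 s1^-1 s2 s2

Answer: no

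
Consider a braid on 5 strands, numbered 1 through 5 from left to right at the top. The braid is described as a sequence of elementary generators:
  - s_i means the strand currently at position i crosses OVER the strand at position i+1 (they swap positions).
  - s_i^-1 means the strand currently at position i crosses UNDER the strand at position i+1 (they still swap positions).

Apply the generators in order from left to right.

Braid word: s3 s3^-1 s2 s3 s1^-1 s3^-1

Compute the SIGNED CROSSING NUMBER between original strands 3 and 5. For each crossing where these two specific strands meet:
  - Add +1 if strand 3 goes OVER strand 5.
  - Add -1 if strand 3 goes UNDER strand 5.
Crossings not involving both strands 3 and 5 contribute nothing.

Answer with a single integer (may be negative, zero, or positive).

Answer: 0

Derivation:
Gen 1: crossing 3x4. Both 3&5? no. Sum: 0
Gen 2: crossing 4x3. Both 3&5? no. Sum: 0
Gen 3: crossing 2x3. Both 3&5? no. Sum: 0
Gen 4: crossing 2x4. Both 3&5? no. Sum: 0
Gen 5: crossing 1x3. Both 3&5? no. Sum: 0
Gen 6: crossing 4x2. Both 3&5? no. Sum: 0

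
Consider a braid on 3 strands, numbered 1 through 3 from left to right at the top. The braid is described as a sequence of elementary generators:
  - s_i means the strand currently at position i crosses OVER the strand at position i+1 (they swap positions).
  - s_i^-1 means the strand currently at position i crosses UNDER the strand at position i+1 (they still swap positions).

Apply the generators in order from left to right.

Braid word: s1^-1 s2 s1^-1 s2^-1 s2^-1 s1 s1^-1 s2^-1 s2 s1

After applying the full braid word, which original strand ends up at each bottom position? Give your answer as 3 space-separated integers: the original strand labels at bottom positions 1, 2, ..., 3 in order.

Answer: 2 3 1

Derivation:
Gen 1 (s1^-1): strand 1 crosses under strand 2. Perm now: [2 1 3]
Gen 2 (s2): strand 1 crosses over strand 3. Perm now: [2 3 1]
Gen 3 (s1^-1): strand 2 crosses under strand 3. Perm now: [3 2 1]
Gen 4 (s2^-1): strand 2 crosses under strand 1. Perm now: [3 1 2]
Gen 5 (s2^-1): strand 1 crosses under strand 2. Perm now: [3 2 1]
Gen 6 (s1): strand 3 crosses over strand 2. Perm now: [2 3 1]
Gen 7 (s1^-1): strand 2 crosses under strand 3. Perm now: [3 2 1]
Gen 8 (s2^-1): strand 2 crosses under strand 1. Perm now: [3 1 2]
Gen 9 (s2): strand 1 crosses over strand 2. Perm now: [3 2 1]
Gen 10 (s1): strand 3 crosses over strand 2. Perm now: [2 3 1]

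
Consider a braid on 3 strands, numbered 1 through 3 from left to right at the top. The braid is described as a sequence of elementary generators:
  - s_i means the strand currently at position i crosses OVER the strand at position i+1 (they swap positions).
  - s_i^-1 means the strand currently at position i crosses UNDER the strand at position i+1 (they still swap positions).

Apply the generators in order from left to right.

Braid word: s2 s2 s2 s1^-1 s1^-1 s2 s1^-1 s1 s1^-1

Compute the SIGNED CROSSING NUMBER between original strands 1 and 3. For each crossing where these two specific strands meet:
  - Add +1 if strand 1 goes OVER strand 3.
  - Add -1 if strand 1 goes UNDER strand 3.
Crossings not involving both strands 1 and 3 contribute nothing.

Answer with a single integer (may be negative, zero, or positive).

Answer: 0

Derivation:
Gen 1: crossing 2x3. Both 1&3? no. Sum: 0
Gen 2: crossing 3x2. Both 1&3? no. Sum: 0
Gen 3: crossing 2x3. Both 1&3? no. Sum: 0
Gen 4: 1 under 3. Both 1&3? yes. Contrib: -1. Sum: -1
Gen 5: 3 under 1. Both 1&3? yes. Contrib: +1. Sum: 0
Gen 6: crossing 3x2. Both 1&3? no. Sum: 0
Gen 7: crossing 1x2. Both 1&3? no. Sum: 0
Gen 8: crossing 2x1. Both 1&3? no. Sum: 0
Gen 9: crossing 1x2. Both 1&3? no. Sum: 0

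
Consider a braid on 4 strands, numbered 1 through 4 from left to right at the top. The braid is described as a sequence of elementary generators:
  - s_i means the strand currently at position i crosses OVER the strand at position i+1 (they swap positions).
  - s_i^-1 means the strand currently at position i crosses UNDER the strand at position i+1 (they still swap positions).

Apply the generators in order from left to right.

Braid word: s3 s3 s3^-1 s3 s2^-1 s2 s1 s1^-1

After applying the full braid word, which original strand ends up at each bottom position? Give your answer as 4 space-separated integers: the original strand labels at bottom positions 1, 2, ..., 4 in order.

Gen 1 (s3): strand 3 crosses over strand 4. Perm now: [1 2 4 3]
Gen 2 (s3): strand 4 crosses over strand 3. Perm now: [1 2 3 4]
Gen 3 (s3^-1): strand 3 crosses under strand 4. Perm now: [1 2 4 3]
Gen 4 (s3): strand 4 crosses over strand 3. Perm now: [1 2 3 4]
Gen 5 (s2^-1): strand 2 crosses under strand 3. Perm now: [1 3 2 4]
Gen 6 (s2): strand 3 crosses over strand 2. Perm now: [1 2 3 4]
Gen 7 (s1): strand 1 crosses over strand 2. Perm now: [2 1 3 4]
Gen 8 (s1^-1): strand 2 crosses under strand 1. Perm now: [1 2 3 4]

Answer: 1 2 3 4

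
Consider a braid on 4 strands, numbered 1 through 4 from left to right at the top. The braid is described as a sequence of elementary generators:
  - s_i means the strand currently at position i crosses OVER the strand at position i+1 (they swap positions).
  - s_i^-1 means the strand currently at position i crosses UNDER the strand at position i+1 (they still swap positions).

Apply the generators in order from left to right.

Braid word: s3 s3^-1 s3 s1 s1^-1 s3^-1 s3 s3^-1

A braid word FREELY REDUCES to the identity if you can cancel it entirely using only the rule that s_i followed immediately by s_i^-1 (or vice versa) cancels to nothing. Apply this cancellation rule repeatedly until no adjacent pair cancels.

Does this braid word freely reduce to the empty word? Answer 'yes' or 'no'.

Answer: yes

Derivation:
Gen 1 (s3): push. Stack: [s3]
Gen 2 (s3^-1): cancels prior s3. Stack: []
Gen 3 (s3): push. Stack: [s3]
Gen 4 (s1): push. Stack: [s3 s1]
Gen 5 (s1^-1): cancels prior s1. Stack: [s3]
Gen 6 (s3^-1): cancels prior s3. Stack: []
Gen 7 (s3): push. Stack: [s3]
Gen 8 (s3^-1): cancels prior s3. Stack: []
Reduced word: (empty)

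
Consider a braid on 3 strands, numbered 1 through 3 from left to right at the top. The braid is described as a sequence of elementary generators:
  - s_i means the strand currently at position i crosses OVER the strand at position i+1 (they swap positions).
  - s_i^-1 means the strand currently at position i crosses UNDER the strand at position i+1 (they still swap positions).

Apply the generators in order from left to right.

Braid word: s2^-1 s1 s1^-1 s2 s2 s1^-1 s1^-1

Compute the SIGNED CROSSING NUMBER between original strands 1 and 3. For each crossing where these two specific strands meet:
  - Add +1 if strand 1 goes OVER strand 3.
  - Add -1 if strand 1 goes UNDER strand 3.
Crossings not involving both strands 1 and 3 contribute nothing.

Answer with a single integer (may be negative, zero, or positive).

Answer: 2

Derivation:
Gen 1: crossing 2x3. Both 1&3? no. Sum: 0
Gen 2: 1 over 3. Both 1&3? yes. Contrib: +1. Sum: 1
Gen 3: 3 under 1. Both 1&3? yes. Contrib: +1. Sum: 2
Gen 4: crossing 3x2. Both 1&3? no. Sum: 2
Gen 5: crossing 2x3. Both 1&3? no. Sum: 2
Gen 6: 1 under 3. Both 1&3? yes. Contrib: -1. Sum: 1
Gen 7: 3 under 1. Both 1&3? yes. Contrib: +1. Sum: 2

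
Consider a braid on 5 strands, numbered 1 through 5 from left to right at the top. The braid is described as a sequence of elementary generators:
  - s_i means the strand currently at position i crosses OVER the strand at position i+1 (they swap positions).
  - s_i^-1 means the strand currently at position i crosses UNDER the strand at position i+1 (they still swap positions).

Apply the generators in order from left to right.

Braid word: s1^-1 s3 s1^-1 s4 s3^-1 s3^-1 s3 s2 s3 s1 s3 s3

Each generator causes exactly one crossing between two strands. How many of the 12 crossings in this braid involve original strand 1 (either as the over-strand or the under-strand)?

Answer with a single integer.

Gen 1: crossing 1x2. Involves strand 1? yes. Count so far: 1
Gen 2: crossing 3x4. Involves strand 1? no. Count so far: 1
Gen 3: crossing 2x1. Involves strand 1? yes. Count so far: 2
Gen 4: crossing 3x5. Involves strand 1? no. Count so far: 2
Gen 5: crossing 4x5. Involves strand 1? no. Count so far: 2
Gen 6: crossing 5x4. Involves strand 1? no. Count so far: 2
Gen 7: crossing 4x5. Involves strand 1? no. Count so far: 2
Gen 8: crossing 2x5. Involves strand 1? no. Count so far: 2
Gen 9: crossing 2x4. Involves strand 1? no. Count so far: 2
Gen 10: crossing 1x5. Involves strand 1? yes. Count so far: 3
Gen 11: crossing 4x2. Involves strand 1? no. Count so far: 3
Gen 12: crossing 2x4. Involves strand 1? no. Count so far: 3

Answer: 3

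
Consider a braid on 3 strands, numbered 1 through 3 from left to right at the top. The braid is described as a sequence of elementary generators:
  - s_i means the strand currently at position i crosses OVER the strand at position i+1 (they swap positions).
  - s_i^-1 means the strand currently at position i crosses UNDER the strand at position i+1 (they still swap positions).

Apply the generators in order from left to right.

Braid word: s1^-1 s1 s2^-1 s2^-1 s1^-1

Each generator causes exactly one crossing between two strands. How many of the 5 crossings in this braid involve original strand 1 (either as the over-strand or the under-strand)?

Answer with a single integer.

Answer: 3

Derivation:
Gen 1: crossing 1x2. Involves strand 1? yes. Count so far: 1
Gen 2: crossing 2x1. Involves strand 1? yes. Count so far: 2
Gen 3: crossing 2x3. Involves strand 1? no. Count so far: 2
Gen 4: crossing 3x2. Involves strand 1? no. Count so far: 2
Gen 5: crossing 1x2. Involves strand 1? yes. Count so far: 3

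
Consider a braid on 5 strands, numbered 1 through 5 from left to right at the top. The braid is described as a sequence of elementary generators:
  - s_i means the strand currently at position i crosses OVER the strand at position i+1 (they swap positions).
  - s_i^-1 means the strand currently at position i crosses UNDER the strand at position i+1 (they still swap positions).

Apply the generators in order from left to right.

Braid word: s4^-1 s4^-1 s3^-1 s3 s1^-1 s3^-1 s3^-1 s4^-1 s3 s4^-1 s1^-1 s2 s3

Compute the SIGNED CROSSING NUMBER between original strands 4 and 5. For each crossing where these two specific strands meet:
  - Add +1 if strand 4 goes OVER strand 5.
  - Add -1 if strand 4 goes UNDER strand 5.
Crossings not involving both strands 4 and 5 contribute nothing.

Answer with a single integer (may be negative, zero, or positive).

Answer: -1

Derivation:
Gen 1: 4 under 5. Both 4&5? yes. Contrib: -1. Sum: -1
Gen 2: 5 under 4. Both 4&5? yes. Contrib: +1. Sum: 0
Gen 3: crossing 3x4. Both 4&5? no. Sum: 0
Gen 4: crossing 4x3. Both 4&5? no. Sum: 0
Gen 5: crossing 1x2. Both 4&5? no. Sum: 0
Gen 6: crossing 3x4. Both 4&5? no. Sum: 0
Gen 7: crossing 4x3. Both 4&5? no. Sum: 0
Gen 8: 4 under 5. Both 4&5? yes. Contrib: -1. Sum: -1
Gen 9: crossing 3x5. Both 4&5? no. Sum: -1
Gen 10: crossing 3x4. Both 4&5? no. Sum: -1
Gen 11: crossing 2x1. Both 4&5? no. Sum: -1
Gen 12: crossing 2x5. Both 4&5? no. Sum: -1
Gen 13: crossing 2x4. Both 4&5? no. Sum: -1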